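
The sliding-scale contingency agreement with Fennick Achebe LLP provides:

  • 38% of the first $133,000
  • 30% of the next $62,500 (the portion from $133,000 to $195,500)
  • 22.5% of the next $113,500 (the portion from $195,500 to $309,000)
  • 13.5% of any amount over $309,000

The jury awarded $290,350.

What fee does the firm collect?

First $133,000 at 38% = $50,540.00
Next $62,500 at 30% = $18,750.00
Remaining $94,850 at 22.5% = $21,341.25
Fee: $50,540.00 + $18,750.00 + $21,341.25 = $90,631.25

$90,631.25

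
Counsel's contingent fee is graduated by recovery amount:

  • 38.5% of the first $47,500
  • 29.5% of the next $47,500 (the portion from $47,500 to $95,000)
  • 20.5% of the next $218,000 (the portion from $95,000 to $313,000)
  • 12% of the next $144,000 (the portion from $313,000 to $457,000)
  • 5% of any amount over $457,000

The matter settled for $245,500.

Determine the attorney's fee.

$63,152.50

First $47,500 at 38.5% = $18,287.50
Next $47,500 at 29.5% = $14,012.50
Remaining $150,500 at 20.5% = $30,852.50
Fee: $18,287.50 + $14,012.50 + $30,852.50 = $63,152.50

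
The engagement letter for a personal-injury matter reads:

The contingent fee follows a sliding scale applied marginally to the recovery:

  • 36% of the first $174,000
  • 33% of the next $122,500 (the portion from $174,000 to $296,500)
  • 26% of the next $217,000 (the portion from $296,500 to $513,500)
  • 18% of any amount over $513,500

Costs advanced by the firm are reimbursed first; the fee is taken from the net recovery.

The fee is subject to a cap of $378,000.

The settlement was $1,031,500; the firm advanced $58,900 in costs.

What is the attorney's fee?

$242,123.00

Fee base (net of costs): $1,031,500 − $58,900 = $972,600
First $174,000 at 36% = $62,640.00
Next $122,500 at 33% = $40,425.00
Next $217,000 at 26% = $56,420.00
Remaining $459,100 at 18% = $82,638.00
Fee: $62,640.00 + $40,425.00 + $56,420.00 + $82,638.00 = $242,123.00
$242,123.00 is under the $378,000 cap.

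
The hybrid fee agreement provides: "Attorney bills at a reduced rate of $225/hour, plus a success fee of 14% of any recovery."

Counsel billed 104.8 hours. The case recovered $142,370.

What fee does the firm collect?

$43,511.80

Hourly: 104.8 × $225 = $23,580.00
Success fee: 14% of $142,370 = $19,931.80
Total: $23,580.00 + $19,931.80 = $43,511.80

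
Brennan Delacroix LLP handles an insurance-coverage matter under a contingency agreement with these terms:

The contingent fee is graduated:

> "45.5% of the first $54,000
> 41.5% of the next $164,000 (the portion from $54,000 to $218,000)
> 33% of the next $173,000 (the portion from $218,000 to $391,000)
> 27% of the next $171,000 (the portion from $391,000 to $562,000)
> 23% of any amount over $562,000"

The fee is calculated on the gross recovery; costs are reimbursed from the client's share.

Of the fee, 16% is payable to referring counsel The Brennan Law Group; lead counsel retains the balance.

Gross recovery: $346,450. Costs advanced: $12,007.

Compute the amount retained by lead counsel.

$113,415.54

Fee base is the gross recovery, $346,450; costs are reimbursed separately.
First $54,000 at 45.5% = $24,570.00
Next $164,000 at 41.5% = $68,060.00
Remaining $128,450 at 33% = $42,388.50
Fee: $24,570.00 + $68,060.00 + $42,388.50 = $135,018.50
Referral share: 16% of $135,018.50 = $21,602.96; lead counsel retains $135,018.50 − $21,602.96 = $113,415.54.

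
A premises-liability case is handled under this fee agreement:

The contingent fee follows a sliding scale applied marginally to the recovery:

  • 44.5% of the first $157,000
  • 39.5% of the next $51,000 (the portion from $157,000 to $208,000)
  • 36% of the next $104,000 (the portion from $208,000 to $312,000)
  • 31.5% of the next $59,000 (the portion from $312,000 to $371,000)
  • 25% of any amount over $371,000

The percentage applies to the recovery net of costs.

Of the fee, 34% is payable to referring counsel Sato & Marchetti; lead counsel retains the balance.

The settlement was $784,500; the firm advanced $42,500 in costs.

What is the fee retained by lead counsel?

Fee base (net of costs): $784,500 − $42,500 = $742,000
First $157,000 at 44.5% = $69,865.00
Next $51,000 at 39.5% = $20,145.00
Next $104,000 at 36% = $37,440.00
Next $59,000 at 31.5% = $18,585.00
Remaining $371,000 at 25% = $92,750.00
Fee: $69,865.00 + $20,145.00 + $37,440.00 + $18,585.00 + $92,750.00 = $238,785.00
Referral share: 34% of $238,785.00 = $81,186.90; lead counsel retains $238,785.00 − $81,186.90 = $157,598.10.

$157,598.10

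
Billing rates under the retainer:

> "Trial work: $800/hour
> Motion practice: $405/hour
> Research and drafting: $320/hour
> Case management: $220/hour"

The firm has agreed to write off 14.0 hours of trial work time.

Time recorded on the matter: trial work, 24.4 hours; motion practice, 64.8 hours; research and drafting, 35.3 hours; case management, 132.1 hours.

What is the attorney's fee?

Trial work: 24.4 × $800 = $19,520.00
Motion practice: 64.8 × $405 = $26,244.00
Research and drafting: 35.3 × $320 = $11,296.00
Case management: 132.1 × $220 = $29,062.00
Subtotal: $86,122.00
Write-off: 14.0 × $800 = $11,200.00
Total: $86,122.00 − $11,200.00 = $74,922.00

$74,922.00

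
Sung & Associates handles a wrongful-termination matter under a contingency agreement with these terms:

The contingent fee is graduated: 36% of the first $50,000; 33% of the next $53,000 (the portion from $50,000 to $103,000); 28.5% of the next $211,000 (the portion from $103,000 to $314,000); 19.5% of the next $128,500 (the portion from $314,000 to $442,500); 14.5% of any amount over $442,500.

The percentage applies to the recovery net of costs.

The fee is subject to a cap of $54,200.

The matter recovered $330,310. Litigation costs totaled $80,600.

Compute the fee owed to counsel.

$54,200.00

Fee base (net of costs): $330,310 − $80,600 = $249,710
First $50,000 at 36% = $18,000.00
Next $53,000 at 33% = $17,490.00
Remaining $146,710 at 28.5% = $41,812.35
Fee: $18,000.00 + $17,490.00 + $41,812.35 = $77,302.35
$77,302.35 exceeds the $54,200 cap, so the fee is capped at $54,200.00.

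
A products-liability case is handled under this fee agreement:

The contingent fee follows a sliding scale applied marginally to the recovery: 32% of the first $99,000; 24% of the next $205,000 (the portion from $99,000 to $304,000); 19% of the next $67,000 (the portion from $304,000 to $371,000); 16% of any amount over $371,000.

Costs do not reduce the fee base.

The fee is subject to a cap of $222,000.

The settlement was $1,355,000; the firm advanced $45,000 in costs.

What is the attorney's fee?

$222,000.00

Fee base is the gross recovery, $1,355,000; costs are reimbursed separately.
First $99,000 at 32% = $31,680.00
Next $205,000 at 24% = $49,200.00
Next $67,000 at 19% = $12,730.00
Remaining $984,000 at 16% = $157,440.00
Fee: $31,680.00 + $49,200.00 + $12,730.00 + $157,440.00 = $251,050.00
$251,050.00 exceeds the $222,000 cap, so the fee is capped at $222,000.00.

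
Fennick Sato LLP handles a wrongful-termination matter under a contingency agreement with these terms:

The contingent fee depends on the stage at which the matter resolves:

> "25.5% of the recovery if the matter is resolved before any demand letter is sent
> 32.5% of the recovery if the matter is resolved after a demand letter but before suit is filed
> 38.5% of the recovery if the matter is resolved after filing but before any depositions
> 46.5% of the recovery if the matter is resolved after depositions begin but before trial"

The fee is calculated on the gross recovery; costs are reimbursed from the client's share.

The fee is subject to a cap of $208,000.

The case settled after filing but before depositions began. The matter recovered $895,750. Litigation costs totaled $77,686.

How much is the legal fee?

$208,000.00

Fee base is the gross recovery, $895,750; costs are reimbursed separately.
The matter settled after filing but before depositions began, so the 38.5% rate applies.
$895,750 × 38.5% = $344,863.75
$344,863.75 exceeds the $208,000 cap, so the fee is capped at $208,000.00.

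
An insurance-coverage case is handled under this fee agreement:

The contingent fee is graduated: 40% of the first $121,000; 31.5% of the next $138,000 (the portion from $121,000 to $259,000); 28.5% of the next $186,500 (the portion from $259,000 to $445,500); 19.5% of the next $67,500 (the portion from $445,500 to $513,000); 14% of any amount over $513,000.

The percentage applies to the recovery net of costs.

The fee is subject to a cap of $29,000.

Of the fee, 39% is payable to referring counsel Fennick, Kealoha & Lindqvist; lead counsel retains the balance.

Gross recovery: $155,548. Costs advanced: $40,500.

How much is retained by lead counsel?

$17,690.00

Fee base (net of costs): $155,548 − $40,500 = $115,048
First $115,048 at 40% = $46,019.20
$46,019.20 exceeds the $29,000 cap, so the fee is capped at $29,000.00.
Referral share: 39% of $29,000.00 = $11,310.00; lead counsel retains $29,000.00 − $11,310.00 = $17,690.00.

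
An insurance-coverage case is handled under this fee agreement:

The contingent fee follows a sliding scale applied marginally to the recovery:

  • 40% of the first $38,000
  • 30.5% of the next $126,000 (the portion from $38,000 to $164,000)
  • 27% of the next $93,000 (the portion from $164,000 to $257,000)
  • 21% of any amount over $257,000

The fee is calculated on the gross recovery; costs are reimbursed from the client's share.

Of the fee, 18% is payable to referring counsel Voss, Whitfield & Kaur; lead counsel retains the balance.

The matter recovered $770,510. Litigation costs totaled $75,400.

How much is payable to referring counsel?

Fee base is the gross recovery, $770,510; costs are reimbursed separately.
First $38,000 at 40% = $15,200.00
Next $126,000 at 30.5% = $38,430.00
Next $93,000 at 27% = $25,110.00
Remaining $513,510 at 21% = $107,837.10
Fee: $15,200.00 + $38,430.00 + $25,110.00 + $107,837.10 = $186,577.10
Referral share: 18% of $186,577.10 = $33,583.88; lead counsel retains $186,577.10 − $33,583.88 = $152,993.22.

$33,583.88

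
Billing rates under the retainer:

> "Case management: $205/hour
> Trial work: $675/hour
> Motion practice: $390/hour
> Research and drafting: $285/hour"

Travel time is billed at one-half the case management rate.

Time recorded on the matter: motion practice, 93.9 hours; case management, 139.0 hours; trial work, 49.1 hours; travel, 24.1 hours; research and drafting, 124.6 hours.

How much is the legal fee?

$136,239.75

Case management: 139.0 × $205 = $28,495.00
Trial work: 49.1 × $675 = $33,142.50
Motion practice: 93.9 × $390 = $36,621.00
Research and drafting: 124.6 × $285 = $35,511.00
Subtotal: $28,495.00 + $33,142.50 + $36,621.00 + $35,511.00 = $133,769.50
Travel: 24.1 × ($205 ÷ 2) = 24.1 × $102.50 = $2,470.25
Total: $133,769.50 + $2,470.25 = $136,239.75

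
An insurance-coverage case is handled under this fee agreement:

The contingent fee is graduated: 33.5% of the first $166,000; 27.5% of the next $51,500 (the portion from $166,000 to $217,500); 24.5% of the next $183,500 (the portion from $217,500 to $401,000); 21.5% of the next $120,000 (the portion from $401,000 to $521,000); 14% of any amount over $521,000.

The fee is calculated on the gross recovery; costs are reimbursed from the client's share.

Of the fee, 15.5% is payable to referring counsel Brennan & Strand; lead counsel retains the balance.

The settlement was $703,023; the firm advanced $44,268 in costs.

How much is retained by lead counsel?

$140,281.17

Fee base is the gross recovery, $703,023; costs are reimbursed separately.
First $166,000 at 33.5% = $55,610.00
Next $51,500 at 27.5% = $14,162.50
Next $183,500 at 24.5% = $44,957.50
Next $120,000 at 21.5% = $25,800.00
Remaining $182,023 at 14% = $25,483.22
Fee: $55,610.00 + $14,162.50 + $44,957.50 + $25,800.00 + $25,483.22 = $166,013.22
Referral share: 15.5% of $166,013.22 = $25,732.05; lead counsel retains $166,013.22 − $25,732.05 = $140,281.17.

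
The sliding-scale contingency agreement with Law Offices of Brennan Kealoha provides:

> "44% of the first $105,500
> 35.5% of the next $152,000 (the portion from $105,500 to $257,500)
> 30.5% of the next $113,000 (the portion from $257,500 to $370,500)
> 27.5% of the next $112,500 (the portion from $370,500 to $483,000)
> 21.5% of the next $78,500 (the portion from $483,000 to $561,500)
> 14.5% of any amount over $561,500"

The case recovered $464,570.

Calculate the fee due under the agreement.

$160,714.25

First $105,500 at 44% = $46,420.00
Next $152,000 at 35.5% = $53,960.00
Next $113,000 at 30.5% = $34,465.00
Remaining $94,070 at 27.5% = $25,869.25
Fee: $46,420.00 + $53,960.00 + $34,465.00 + $25,869.25 = $160,714.25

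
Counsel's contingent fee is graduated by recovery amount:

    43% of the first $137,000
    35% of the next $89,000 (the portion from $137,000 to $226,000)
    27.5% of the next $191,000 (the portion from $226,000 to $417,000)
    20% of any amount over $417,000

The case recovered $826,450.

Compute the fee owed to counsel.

First $137,000 at 43% = $58,910.00
Next $89,000 at 35% = $31,150.00
Next $191,000 at 27.5% = $52,525.00
Remaining $409,450 at 20% = $81,890.00
Fee: $58,910.00 + $31,150.00 + $52,525.00 + $81,890.00 = $224,475.00

$224,475.00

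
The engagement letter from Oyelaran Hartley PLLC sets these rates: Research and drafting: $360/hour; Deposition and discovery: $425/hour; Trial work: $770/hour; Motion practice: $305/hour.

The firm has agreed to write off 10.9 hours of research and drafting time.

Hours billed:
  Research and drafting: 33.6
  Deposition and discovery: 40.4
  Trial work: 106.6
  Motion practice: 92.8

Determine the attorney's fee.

Research and drafting: 33.6 × $360 = $12,096.00
Deposition and discovery: 40.4 × $425 = $17,170.00
Trial work: 106.6 × $770 = $82,082.00
Motion practice: 92.8 × $305 = $28,304.00
Subtotal: $139,652.00
Write-off: 10.9 × $360 = $3,924.00
Total: $139,652.00 − $3,924.00 = $135,728.00

$135,728.00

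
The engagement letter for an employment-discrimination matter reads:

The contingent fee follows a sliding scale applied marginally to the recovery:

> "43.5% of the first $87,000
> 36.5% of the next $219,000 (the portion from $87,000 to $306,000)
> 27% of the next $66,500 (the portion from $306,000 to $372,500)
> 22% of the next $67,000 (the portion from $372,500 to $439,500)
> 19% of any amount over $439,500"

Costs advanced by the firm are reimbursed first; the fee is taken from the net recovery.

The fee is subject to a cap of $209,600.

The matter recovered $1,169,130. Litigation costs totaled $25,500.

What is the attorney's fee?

Fee base (net of costs): $1,169,130 − $25,500 = $1,143,630
First $87,000 at 43.5% = $37,845.00
Next $219,000 at 36.5% = $79,935.00
Next $66,500 at 27% = $17,955.00
Next $67,000 at 22% = $14,740.00
Remaining $704,130 at 19% = $133,784.70
Fee: $37,845.00 + $79,935.00 + $17,955.00 + $14,740.00 + $133,784.70 = $284,259.70
$284,259.70 exceeds the $209,600 cap, so the fee is capped at $209,600.00.

$209,600.00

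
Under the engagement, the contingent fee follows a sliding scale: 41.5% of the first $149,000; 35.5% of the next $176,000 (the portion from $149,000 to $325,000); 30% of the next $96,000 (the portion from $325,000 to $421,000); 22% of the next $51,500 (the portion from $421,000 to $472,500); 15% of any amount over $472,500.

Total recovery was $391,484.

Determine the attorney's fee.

First $149,000 at 41.5% = $61,835.00
Next $176,000 at 35.5% = $62,480.00
Remaining $66,484 at 30% = $19,945.20
Fee: $61,835.00 + $62,480.00 + $19,945.20 = $144,260.20

$144,260.20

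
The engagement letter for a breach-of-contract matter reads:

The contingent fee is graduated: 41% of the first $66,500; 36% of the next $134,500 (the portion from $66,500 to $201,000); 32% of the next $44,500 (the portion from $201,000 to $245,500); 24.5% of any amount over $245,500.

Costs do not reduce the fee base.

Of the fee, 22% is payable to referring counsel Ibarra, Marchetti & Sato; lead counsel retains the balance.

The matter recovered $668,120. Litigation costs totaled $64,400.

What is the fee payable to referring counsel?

Fee base is the gross recovery, $668,120; costs are reimbursed separately.
First $66,500 at 41% = $27,265.00
Next $134,500 at 36% = $48,420.00
Next $44,500 at 32% = $14,240.00
Remaining $422,620 at 24.5% = $103,541.90
Fee: $27,265.00 + $48,420.00 + $14,240.00 + $103,541.90 = $193,466.90
Referral share: 22% of $193,466.90 = $42,562.72; lead counsel retains $193,466.90 − $42,562.72 = $150,904.18.

$42,562.72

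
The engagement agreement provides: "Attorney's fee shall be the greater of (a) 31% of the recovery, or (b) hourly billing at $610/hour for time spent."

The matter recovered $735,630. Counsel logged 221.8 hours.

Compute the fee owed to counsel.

$228,045.30

(a) 31% of $735,630 = $228,045.30
(b) 221.8 × $610 = $135,298.00
The greater is (a): $228,045.30.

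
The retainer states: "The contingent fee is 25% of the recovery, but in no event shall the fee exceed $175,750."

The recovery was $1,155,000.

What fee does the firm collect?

$175,750.00

25% of $1,155,000 = $288,750.00
That exceeds the $175,750 cap, so the fee is capped at $175,750.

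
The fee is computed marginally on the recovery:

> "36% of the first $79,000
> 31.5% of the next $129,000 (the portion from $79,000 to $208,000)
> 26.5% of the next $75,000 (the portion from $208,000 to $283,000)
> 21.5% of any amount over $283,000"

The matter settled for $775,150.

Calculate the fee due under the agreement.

$194,762.25

First $79,000 at 36% = $28,440.00
Next $129,000 at 31.5% = $40,635.00
Next $75,000 at 26.5% = $19,875.00
Remaining $492,150 at 21.5% = $105,812.25
Fee: $28,440.00 + $40,635.00 + $19,875.00 + $105,812.25 = $194,762.25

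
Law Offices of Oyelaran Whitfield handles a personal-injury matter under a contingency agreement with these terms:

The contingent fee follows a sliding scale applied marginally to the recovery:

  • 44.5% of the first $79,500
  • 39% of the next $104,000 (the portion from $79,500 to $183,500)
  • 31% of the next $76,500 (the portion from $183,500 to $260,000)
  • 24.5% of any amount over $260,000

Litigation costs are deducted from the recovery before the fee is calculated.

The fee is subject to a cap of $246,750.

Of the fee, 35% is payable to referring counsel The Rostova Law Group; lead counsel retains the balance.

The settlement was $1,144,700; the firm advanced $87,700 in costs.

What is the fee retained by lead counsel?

$160,387.50

Fee base (net of costs): $1,144,700 − $87,700 = $1,057,000
First $79,500 at 44.5% = $35,377.50
Next $104,000 at 39% = $40,560.00
Next $76,500 at 31% = $23,715.00
Remaining $797,000 at 24.5% = $195,265.00
Fee: $35,377.50 + $40,560.00 + $23,715.00 + $195,265.00 = $294,917.50
$294,917.50 exceeds the $246,750 cap, so the fee is capped at $246,750.00.
Referral share: 35% of $246,750.00 = $86,362.50; lead counsel retains $246,750.00 − $86,362.50 = $160,387.50.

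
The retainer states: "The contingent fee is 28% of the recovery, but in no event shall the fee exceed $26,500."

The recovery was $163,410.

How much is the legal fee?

$26,500.00

28% of $163,410 = $45,754.80
That exceeds the $26,500 cap, so the fee is capped at $26,500.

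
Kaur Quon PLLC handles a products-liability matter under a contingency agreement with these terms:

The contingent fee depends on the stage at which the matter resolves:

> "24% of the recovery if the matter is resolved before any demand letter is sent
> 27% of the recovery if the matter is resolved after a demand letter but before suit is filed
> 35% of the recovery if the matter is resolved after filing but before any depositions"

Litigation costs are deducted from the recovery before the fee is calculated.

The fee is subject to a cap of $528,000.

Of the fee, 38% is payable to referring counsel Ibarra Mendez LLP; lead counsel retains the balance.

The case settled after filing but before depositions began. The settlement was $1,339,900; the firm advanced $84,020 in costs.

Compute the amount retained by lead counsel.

$272,525.96

Fee base (net of costs): $1,339,900 − $84,020 = $1,255,880
The matter settled after filing but before depositions began, so the 35% rate applies.
$1,255,880 × 35% = $439,558.00
$439,558.00 is under the $528,000 cap.
Referral share: 38% of $439,558.00 = $167,032.04; lead counsel retains $439,558.00 − $167,032.04 = $272,525.96.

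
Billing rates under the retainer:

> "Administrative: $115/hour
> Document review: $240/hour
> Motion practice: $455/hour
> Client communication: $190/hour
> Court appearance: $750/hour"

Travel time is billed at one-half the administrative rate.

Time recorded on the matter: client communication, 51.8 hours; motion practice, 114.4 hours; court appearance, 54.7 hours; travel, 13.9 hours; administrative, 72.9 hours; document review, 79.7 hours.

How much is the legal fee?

Administrative: 72.9 × $115 = $8,383.50
Document review: 79.7 × $240 = $19,128.00
Motion practice: 114.4 × $455 = $52,052.00
Client communication: 51.8 × $190 = $9,842.00
Court appearance: 54.7 × $750 = $41,025.00
Subtotal: $8,383.50 + $19,128.00 + $52,052.00 + $9,842.00 + $41,025.00 = $130,430.50
Travel: 13.9 × ($115 ÷ 2) = 13.9 × $57.50 = $799.25
Total: $130,430.50 + $799.25 = $131,229.75

$131,229.75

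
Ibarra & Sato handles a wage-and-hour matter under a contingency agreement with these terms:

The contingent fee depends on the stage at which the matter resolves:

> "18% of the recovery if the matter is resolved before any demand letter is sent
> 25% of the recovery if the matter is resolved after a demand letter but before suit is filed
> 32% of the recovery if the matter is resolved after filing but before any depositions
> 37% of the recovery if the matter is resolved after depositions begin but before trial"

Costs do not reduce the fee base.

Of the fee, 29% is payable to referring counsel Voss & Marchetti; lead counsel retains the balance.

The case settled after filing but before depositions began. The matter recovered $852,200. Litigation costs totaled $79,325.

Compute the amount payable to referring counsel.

Fee base is the gross recovery, $852,200; costs are reimbursed separately.
The matter settled after filing but before depositions began, so the 32% rate applies.
$852,200 × 32% = $272,704.00
Referral share: 29% of $272,704.00 = $79,084.16; lead counsel retains $272,704.00 − $79,084.16 = $193,619.84.

$79,084.16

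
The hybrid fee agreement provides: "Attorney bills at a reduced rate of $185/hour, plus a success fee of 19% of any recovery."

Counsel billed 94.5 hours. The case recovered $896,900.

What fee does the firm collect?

Hourly: 94.5 × $185 = $17,482.50
Success fee: 19% of $896,900 = $170,411.00
Total: $17,482.50 + $170,411.00 = $187,893.50

$187,893.50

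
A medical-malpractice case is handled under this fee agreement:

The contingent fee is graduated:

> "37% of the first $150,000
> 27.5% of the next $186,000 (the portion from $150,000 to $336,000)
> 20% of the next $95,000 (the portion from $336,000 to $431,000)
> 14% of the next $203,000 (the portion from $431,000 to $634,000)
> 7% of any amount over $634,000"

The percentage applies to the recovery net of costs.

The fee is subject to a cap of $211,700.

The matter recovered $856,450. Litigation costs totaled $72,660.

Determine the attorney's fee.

$164,555.30

Fee base (net of costs): $856,450 − $72,660 = $783,790
First $150,000 at 37% = $55,500.00
Next $186,000 at 27.5% = $51,150.00
Next $95,000 at 20% = $19,000.00
Next $203,000 at 14% = $28,420.00
Remaining $149,790 at 7% = $10,485.30
Fee: $55,500.00 + $51,150.00 + $19,000.00 + $28,420.00 + $10,485.30 = $164,555.30
$164,555.30 is under the $211,700 cap.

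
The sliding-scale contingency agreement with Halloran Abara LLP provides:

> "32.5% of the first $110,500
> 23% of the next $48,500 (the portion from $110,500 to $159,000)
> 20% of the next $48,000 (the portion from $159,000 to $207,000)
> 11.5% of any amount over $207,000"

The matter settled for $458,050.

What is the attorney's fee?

$85,538.25

First $110,500 at 32.5% = $35,912.50
Next $48,500 at 23% = $11,155.00
Next $48,000 at 20% = $9,600.00
Remaining $251,050 at 11.5% = $28,870.75
Fee: $35,912.50 + $11,155.00 + $9,600.00 + $28,870.75 = $85,538.25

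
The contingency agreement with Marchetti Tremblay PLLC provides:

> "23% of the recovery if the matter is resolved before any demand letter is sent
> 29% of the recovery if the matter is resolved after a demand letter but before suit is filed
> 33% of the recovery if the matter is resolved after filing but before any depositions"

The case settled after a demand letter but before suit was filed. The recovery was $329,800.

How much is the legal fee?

$95,642.00

The matter settled after a demand letter but before suit was filed, so the 29% rate applies.
$329,800 × 29% = $95,642.00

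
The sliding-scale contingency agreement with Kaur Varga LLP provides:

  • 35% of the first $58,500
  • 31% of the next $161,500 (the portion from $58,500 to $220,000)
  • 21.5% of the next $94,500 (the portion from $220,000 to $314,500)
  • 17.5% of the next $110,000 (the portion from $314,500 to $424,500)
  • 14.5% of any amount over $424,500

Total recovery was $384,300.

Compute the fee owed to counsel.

First $58,500 at 35% = $20,475.00
Next $161,500 at 31% = $50,065.00
Next $94,500 at 21.5% = $20,317.50
Remaining $69,800 at 17.5% = $12,215.00
Fee: $20,475.00 + $50,065.00 + $20,317.50 + $12,215.00 = $103,072.50

$103,072.50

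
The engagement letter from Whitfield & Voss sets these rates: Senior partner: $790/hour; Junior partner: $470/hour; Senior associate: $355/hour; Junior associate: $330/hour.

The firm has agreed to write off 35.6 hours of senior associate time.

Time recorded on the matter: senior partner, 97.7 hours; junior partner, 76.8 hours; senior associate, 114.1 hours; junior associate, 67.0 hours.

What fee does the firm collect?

Senior partner: 97.7 × $790 = $77,183.00
Junior partner: 76.8 × $470 = $36,096.00
Senior associate: 114.1 × $355 = $40,505.50
Junior associate: 67.0 × $330 = $22,110.00
Subtotal: $175,894.50
Write-off: 35.6 × $355 = $12,638.00
Total: $175,894.50 − $12,638.00 = $163,256.50

$163,256.50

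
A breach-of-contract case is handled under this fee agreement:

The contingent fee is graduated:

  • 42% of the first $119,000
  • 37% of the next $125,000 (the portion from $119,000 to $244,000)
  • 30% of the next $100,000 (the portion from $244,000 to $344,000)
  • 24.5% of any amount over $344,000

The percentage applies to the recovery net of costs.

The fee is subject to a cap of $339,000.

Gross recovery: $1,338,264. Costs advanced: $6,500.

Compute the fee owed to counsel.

Fee base (net of costs): $1,338,264 − $6,500 = $1,331,764
First $119,000 at 42% = $49,980.00
Next $125,000 at 37% = $46,250.00
Next $100,000 at 30% = $30,000.00
Remaining $987,764 at 24.5% = $242,002.18
Fee: $49,980.00 + $46,250.00 + $30,000.00 + $242,002.18 = $368,232.18
$368,232.18 exceeds the $339,000 cap, so the fee is capped at $339,000.00.

$339,000.00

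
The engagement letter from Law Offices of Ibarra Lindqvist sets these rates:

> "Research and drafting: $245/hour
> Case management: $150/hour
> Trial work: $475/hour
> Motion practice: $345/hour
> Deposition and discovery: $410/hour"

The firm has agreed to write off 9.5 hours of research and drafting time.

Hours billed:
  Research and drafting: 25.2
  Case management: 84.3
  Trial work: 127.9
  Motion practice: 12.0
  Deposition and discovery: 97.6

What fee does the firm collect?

$121,400.00

Research and drafting: 25.2 × $245 = $6,174.00
Case management: 84.3 × $150 = $12,645.00
Trial work: 127.9 × $475 = $60,752.50
Motion practice: 12.0 × $345 = $4,140.00
Deposition and discovery: 97.6 × $410 = $40,016.00
Subtotal: $123,727.50
Write-off: 9.5 × $245 = $2,327.50
Total: $123,727.50 − $2,327.50 = $121,400.00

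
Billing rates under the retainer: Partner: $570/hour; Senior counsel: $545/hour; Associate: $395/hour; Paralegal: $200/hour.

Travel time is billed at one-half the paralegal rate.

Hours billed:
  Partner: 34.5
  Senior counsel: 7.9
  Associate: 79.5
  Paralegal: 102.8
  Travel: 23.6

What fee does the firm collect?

Partner: 34.5 × $570 = $19,665.00
Senior counsel: 7.9 × $545 = $4,305.50
Associate: 79.5 × $395 = $31,402.50
Paralegal: 102.8 × $200 = $20,560.00
Subtotal: $19,665.00 + $4,305.50 + $31,402.50 + $20,560.00 = $75,933.00
Travel: 23.6 × ($200 ÷ 2) = 23.6 × $100.00 = $2,360.00
Total: $75,933.00 + $2,360.00 = $78,293.00

$78,293.00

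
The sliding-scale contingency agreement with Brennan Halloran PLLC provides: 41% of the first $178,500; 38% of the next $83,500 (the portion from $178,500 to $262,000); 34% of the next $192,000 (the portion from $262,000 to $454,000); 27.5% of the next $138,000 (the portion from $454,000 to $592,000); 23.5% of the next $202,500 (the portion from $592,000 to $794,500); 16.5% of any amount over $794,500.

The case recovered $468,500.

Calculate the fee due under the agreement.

First $178,500 at 41% = $73,185.00
Next $83,500 at 38% = $31,730.00
Next $192,000 at 34% = $65,280.00
Remaining $14,500 at 27.5% = $3,987.50
Fee: $73,185.00 + $31,730.00 + $65,280.00 + $3,987.50 = $174,182.50

$174,182.50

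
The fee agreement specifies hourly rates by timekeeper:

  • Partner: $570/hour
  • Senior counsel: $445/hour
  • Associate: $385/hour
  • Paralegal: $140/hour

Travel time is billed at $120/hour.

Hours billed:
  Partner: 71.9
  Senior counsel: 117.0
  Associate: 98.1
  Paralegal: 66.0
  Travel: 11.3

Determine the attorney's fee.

Partner: 71.9 × $570 = $40,983.00
Senior counsel: 117.0 × $445 = $52,065.00
Associate: 98.1 × $385 = $37,768.50
Paralegal: 66.0 × $140 = $9,240.00
Subtotal: $40,983.00 + $52,065.00 + $37,768.50 + $9,240.00 = $140,056.50
Travel: 11.3 × $120 = $1,356.00
Total: $140,056.50 + $1,356.00 = $141,412.50

$141,412.50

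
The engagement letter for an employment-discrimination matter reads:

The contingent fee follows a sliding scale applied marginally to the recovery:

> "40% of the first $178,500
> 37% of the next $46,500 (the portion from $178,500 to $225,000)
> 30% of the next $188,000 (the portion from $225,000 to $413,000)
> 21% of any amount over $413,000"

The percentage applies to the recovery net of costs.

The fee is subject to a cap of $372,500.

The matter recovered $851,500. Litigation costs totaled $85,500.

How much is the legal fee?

$219,135.00

Fee base (net of costs): $851,500 − $85,500 = $766,000
First $178,500 at 40% = $71,400.00
Next $46,500 at 37% = $17,205.00
Next $188,000 at 30% = $56,400.00
Remaining $353,000 at 21% = $74,130.00
Fee: $71,400.00 + $17,205.00 + $56,400.00 + $74,130.00 = $219,135.00
$219,135.00 is under the $372,500 cap.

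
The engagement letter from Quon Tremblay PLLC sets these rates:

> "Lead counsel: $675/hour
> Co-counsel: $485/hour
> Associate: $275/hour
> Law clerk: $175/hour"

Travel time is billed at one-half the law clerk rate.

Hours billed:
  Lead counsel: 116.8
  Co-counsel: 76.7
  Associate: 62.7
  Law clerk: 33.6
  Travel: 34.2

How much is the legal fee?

Lead counsel: 116.8 × $675 = $78,840.00
Co-counsel: 76.7 × $485 = $37,199.50
Associate: 62.7 × $275 = $17,242.50
Law clerk: 33.6 × $175 = $5,880.00
Subtotal: $78,840.00 + $37,199.50 + $17,242.50 + $5,880.00 = $139,162.00
Travel: 34.2 × ($175 ÷ 2) = 34.2 × $87.50 = $2,992.50
Total: $139,162.00 + $2,992.50 = $142,154.50

$142,154.50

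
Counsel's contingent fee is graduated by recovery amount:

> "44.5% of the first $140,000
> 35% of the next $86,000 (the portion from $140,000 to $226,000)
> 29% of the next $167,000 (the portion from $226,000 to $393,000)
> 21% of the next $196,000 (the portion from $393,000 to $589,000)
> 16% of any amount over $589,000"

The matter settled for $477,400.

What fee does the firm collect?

$158,554.00

First $140,000 at 44.5% = $62,300.00
Next $86,000 at 35% = $30,100.00
Next $167,000 at 29% = $48,430.00
Remaining $84,400 at 21% = $17,724.00
Fee: $62,300.00 + $30,100.00 + $48,430.00 + $17,724.00 = $158,554.00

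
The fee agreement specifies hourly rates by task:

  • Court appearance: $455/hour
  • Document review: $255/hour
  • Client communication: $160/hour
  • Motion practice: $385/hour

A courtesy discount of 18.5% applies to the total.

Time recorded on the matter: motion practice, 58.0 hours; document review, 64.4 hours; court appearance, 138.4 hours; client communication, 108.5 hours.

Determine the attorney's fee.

$97,053.46

Court appearance: 138.4 × $455 = $62,972.00
Document review: 64.4 × $255 = $16,422.00
Client communication: 108.5 × $160 = $17,360.00
Motion practice: 58.0 × $385 = $22,330.00
Subtotal: $119,084.00
Less 18.5% discount: −$22,030.54
Total: $119,084.00 − $22,030.54 = $97,053.46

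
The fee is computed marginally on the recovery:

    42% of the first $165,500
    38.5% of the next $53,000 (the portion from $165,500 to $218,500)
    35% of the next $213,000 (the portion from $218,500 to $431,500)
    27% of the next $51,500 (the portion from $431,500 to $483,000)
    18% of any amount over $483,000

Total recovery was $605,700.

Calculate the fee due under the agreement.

$200,456.00

First $165,500 at 42% = $69,510.00
Next $53,000 at 38.5% = $20,405.00
Next $213,000 at 35% = $74,550.00
Next $51,500 at 27% = $13,905.00
Remaining $122,700 at 18% = $22,086.00
Fee: $69,510.00 + $20,405.00 + $74,550.00 + $13,905.00 + $22,086.00 = $200,456.00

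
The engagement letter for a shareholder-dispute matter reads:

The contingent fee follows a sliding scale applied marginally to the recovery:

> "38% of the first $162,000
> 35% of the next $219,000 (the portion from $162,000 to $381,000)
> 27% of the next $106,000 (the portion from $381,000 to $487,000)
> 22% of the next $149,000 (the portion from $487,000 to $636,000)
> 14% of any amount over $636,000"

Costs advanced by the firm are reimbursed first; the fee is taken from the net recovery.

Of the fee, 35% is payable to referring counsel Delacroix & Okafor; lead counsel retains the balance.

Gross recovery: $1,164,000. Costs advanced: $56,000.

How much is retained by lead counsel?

$172,698.50

Fee base (net of costs): $1,164,000 − $56,000 = $1,108,000
First $162,000 at 38% = $61,560.00
Next $219,000 at 35% = $76,650.00
Next $106,000 at 27% = $28,620.00
Next $149,000 at 22% = $32,780.00
Remaining $472,000 at 14% = $66,080.00
Fee: $61,560.00 + $76,650.00 + $28,620.00 + $32,780.00 + $66,080.00 = $265,690.00
Referral share: 35% of $265,690.00 = $92,991.50; lead counsel retains $265,690.00 − $92,991.50 = $172,698.50.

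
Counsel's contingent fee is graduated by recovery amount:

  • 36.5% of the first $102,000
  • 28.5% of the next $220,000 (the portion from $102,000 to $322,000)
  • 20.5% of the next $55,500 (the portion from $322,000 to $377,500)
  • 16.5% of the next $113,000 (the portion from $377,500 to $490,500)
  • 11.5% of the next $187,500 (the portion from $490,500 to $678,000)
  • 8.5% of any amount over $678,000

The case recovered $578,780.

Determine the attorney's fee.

First $102,000 at 36.5% = $37,230.00
Next $220,000 at 28.5% = $62,700.00
Next $55,500 at 20.5% = $11,377.50
Next $113,000 at 16.5% = $18,645.00
Remaining $88,280 at 11.5% = $10,152.20
Fee: $37,230.00 + $62,700.00 + $11,377.50 + $18,645.00 + $10,152.20 = $140,104.70

$140,104.70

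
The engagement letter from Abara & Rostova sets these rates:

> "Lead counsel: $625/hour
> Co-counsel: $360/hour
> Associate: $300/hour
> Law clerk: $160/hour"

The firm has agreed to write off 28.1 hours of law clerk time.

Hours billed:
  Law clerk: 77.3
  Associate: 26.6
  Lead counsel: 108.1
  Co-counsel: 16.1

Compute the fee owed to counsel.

$89,210.50

Lead counsel: 108.1 × $625 = $67,562.50
Co-counsel: 16.1 × $360 = $5,796.00
Associate: 26.6 × $300 = $7,980.00
Law clerk: 77.3 × $160 = $12,368.00
Subtotal: $93,706.50
Write-off: 28.1 × $160 = $4,496.00
Total: $93,706.50 − $4,496.00 = $89,210.50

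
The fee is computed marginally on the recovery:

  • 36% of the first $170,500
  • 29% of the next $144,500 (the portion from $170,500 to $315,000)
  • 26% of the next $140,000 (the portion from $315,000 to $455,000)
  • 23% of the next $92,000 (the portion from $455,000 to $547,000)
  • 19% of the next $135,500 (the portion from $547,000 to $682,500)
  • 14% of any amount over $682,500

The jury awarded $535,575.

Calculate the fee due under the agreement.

$158,217.25

First $170,500 at 36% = $61,380.00
Next $144,500 at 29% = $41,905.00
Next $140,000 at 26% = $36,400.00
Remaining $80,575 at 23% = $18,532.25
Fee: $61,380.00 + $41,905.00 + $36,400.00 + $18,532.25 = $158,217.25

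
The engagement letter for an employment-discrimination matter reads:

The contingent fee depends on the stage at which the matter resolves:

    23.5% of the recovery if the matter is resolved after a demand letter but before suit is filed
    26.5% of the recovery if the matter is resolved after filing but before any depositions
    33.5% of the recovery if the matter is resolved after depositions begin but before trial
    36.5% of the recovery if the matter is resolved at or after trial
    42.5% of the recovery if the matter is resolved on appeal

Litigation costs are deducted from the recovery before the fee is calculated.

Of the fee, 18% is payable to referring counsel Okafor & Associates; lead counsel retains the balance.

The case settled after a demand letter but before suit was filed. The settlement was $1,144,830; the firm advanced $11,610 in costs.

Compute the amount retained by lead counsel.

$218,371.49

Fee base (net of costs): $1,144,830 − $11,610 = $1,133,220
The matter settled after a demand letter but before suit was filed, so the 23.5% rate applies.
$1,133,220 × 23.5% = $266,306.70
Referral share: 18% of $266,306.70 = $47,935.21; lead counsel retains $266,306.70 − $47,935.21 = $218,371.49.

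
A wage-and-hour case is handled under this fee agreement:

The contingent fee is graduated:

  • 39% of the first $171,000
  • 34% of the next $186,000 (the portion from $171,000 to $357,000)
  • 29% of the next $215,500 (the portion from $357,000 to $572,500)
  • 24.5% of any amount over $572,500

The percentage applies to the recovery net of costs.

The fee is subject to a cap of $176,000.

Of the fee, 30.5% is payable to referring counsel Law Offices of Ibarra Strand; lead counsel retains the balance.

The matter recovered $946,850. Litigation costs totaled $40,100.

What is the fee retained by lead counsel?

Fee base (net of costs): $946,850 − $40,100 = $906,750
First $171,000 at 39% = $66,690.00
Next $186,000 at 34% = $63,240.00
Next $215,500 at 29% = $62,495.00
Remaining $334,250 at 24.5% = $81,891.25
Fee: $66,690.00 + $63,240.00 + $62,495.00 + $81,891.25 = $274,316.25
$274,316.25 exceeds the $176,000 cap, so the fee is capped at $176,000.00.
Referral share: 30.5% of $176,000.00 = $53,680.00; lead counsel retains $176,000.00 − $53,680.00 = $122,320.00.

$122,320.00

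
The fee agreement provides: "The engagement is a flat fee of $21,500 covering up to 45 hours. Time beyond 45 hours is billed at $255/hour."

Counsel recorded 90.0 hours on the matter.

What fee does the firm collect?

Flat fee: $21,500.00
Excess hours: 90.0 − 45 = 45.0
Overrun: 45.0 × $255 = $11,475.00
Total: $21,500.00 + $11,475.00 = $32,975.00

$32,975.00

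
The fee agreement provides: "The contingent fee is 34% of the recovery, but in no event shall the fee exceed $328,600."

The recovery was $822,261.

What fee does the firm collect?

34% of $822,261 = $279,568.74
That is under the $328,600 cap.

$279,568.74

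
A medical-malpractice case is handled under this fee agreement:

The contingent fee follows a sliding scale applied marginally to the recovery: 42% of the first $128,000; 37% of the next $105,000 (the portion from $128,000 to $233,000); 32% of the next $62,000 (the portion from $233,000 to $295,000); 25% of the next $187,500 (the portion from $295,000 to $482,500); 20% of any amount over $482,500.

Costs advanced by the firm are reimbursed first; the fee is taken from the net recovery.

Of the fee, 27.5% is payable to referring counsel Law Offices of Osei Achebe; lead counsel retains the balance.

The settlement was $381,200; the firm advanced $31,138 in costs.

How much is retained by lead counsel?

$91,506.24

Fee base (net of costs): $381,200 − $31,138 = $350,062
First $128,000 at 42% = $53,760.00
Next $105,000 at 37% = $38,850.00
Next $62,000 at 32% = $19,840.00
Remaining $55,062 at 25% = $13,765.50
Fee: $53,760.00 + $38,850.00 + $19,840.00 + $13,765.50 = $126,215.50
Referral share: 27.5% of $126,215.50 = $34,709.26; lead counsel retains $126,215.50 − $34,709.26 = $91,506.24.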